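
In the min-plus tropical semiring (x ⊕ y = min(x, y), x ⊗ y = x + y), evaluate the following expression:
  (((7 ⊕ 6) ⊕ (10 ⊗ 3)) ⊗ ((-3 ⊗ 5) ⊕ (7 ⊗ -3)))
(((7 ⊕ 6) ⊕ (10 ⊗ 3)) ⊗ ((-3 ⊗ 5) ⊕ (7 ⊗ -3))) = 8

Expand innermost to outermost. Recall ⊕ takes the minimum of its arguments and ⊗ takes their sum. Working out the expression (((7 ⊕ 6) ⊕ (10 ⊗ 3)) ⊗ ((-3 ⊗ 5) ⊕ (7 ⊗ -3))) gives 8.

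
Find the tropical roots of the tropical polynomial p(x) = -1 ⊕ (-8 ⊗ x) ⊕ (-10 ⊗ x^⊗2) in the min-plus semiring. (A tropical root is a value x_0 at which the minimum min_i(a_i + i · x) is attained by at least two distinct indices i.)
Roots: {2, 7}

Each tropical root is a break point of the lower envelope of the lines y = a_i + i · x (there are 3 lines, with slopes 0, 1, ..., 2). Only the lines that attain the minimum somewhere contribute to roots; other lines are dominated. Here the surviving (envelope) indices are i = 2, i = 1, i = 0.
Intersections between consecutive envelope lines give the roots: for adjacent envelope indices i < j the intersection is x = (a_i − a_j) / (j − i). Reading off the sorted break points: {2, 7}.
Verification: at each break x_0, at least two indices attain the minimum of min_i(a_i + i · x_0).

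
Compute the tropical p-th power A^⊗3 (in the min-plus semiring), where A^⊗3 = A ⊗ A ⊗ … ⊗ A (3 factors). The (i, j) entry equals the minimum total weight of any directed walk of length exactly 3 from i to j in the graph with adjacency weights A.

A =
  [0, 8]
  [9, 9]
A^⊗3 =
  [0, 8]
  [9, 17]

Each entry (A^⊗3)_ij equals the minimum over all length-3 walks i = v_0 → v_1 → … → v_3 = j of Σ_t A[v_t][v_{t+1}]. For example, for (i, j) = (0, 1) we minimise over 4 possible intermediate vertex sequences; the minimum is 8, attained along the walk 0 → 0 → 0 → 1.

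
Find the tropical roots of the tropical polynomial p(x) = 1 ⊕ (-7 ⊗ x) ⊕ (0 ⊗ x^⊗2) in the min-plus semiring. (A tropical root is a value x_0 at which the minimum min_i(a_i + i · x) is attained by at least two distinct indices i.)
Roots: {-7, 8}

Each tropical root is a break point of the lower envelope of the lines y = a_i + i · x (there are 3 lines, with slopes 0, 1, ..., 2). Only the lines that attain the minimum somewhere contribute to roots; other lines are dominated. Here the surviving (envelope) indices are i = 2, i = 1, i = 0.
Intersections between consecutive envelope lines give the roots: for adjacent envelope indices i < j the intersection is x = (a_i − a_j) / (j − i). Reading off the sorted break points: {-7, 8}.
Verification: at each break x_0, at least two indices attain the minimum of min_i(a_i + i · x_0).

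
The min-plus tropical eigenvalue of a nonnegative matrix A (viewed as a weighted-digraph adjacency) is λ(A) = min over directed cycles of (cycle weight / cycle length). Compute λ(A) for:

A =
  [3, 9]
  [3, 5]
λ(A) = 3

Enumerate directed cycles and compute their means (weight / length). Sample:
  cycle 0 → 0: weight = 3, length = 1, mean = 3/1 ≈ 3.000
  cycle 1 → 1: weight = 5, length = 1, mean = 5/1 ≈ 5.000
  cycle 0 → 1 → 0: weight = 12, length = 2, mean = 12/2 ≈ 6.000
  cycle 1 → 0 → 1: weight = 12, length = 2, mean = 12/2 ≈ 6.000
Minimum mean = 3.000, attained e.g. along the cycle 0 → 0 with weight 3 and length 1. So λ(A) = 3/1 = 3.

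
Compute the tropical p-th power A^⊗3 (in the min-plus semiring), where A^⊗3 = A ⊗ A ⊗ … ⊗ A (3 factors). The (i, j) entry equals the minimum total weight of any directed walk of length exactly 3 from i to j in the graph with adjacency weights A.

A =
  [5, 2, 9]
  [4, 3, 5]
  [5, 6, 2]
A^⊗3 =
  [9, 8, 9]
  [10, 9, 9]
  [9, 9, 6]

Each entry (A^⊗3)_ij equals the minimum over all length-3 walks i = v_0 → v_1 → … → v_3 = j of Σ_t A[v_t][v_{t+1}]. For example, for (i, j) = (0, 2) we minimise over 9 possible intermediate vertex sequences; the minimum is 9, attained along the walk 0 → 1 → 2 → 2.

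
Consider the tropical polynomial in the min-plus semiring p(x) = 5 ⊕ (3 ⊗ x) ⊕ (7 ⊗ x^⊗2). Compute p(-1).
p(-1) = 2

A tropical monomial a ⊗ x^⊗i evaluates to a + i · x. Evaluating each term at x = -1:
  Term 0 contributes 5 + 0 · -1 = 5
  Term 1 contributes 3 + 1 · -1 = 2
  Term 2 contributes 7 + 2 · -1 = 5
p(-1) = ⊕ of these = min[5, 2, 5] = 2.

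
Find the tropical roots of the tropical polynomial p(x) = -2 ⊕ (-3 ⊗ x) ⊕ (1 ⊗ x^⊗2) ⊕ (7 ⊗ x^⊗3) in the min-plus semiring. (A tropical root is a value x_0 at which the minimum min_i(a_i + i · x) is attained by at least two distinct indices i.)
Roots: {-6, -4, 1}

Each tropical root is a break point of the lower envelope of the lines y = a_i + i · x (there are 4 lines, with slopes 0, 1, ..., 3). Only the lines that attain the minimum somewhere contribute to roots; other lines are dominated. Here the surviving (envelope) indices are i = 3, i = 2, i = 1, i = 0.
Intersections between consecutive envelope lines give the roots: for adjacent envelope indices i < j the intersection is x = (a_i − a_j) / (j − i). Reading off the sorted break points: {-6, -4, 1}.
Verification: at each break x_0, at least two indices attain the minimum of min_i(a_i + i · x_0).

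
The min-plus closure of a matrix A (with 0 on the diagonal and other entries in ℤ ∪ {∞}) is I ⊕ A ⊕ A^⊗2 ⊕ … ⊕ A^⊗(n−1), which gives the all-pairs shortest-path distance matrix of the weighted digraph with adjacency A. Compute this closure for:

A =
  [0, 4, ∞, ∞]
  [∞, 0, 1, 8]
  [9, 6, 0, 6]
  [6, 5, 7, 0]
Closure =
  [0, 4, 5, 11]
  [10, 0, 1, 7]
  [9, 6, 0, 6]
  [6, 5, 6, 0]

This is the Floyd-Warshall all-pairs shortest-path computation. For each intermediate vertex k = 0, 1, …, 3, update dist[i][j] ← min(dist[i][j], dist[i][k] + dist[k][j]). The final matrix gives, for each (i, j), the minimum total weight of any directed path from i to j (possibly empty when i = j).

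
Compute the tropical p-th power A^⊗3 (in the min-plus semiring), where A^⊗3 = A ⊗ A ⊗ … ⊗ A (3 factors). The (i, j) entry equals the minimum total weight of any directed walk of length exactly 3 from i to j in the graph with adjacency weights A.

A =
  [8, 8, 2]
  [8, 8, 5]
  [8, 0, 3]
A^⊗3 =
  [10, 5, 7]
  [13, 8, 10]
  [11, 5, 8]

Each entry (A^⊗3)_ij equals the minimum over all length-3 walks i = v_0 → v_1 → … → v_3 = j of Σ_t A[v_t][v_{t+1}]. For example, for (i, j) = (0, 2) we minimise over 9 possible intermediate vertex sequences; the minimum is 7, attained along the walk 0 → 2 → 1 → 2.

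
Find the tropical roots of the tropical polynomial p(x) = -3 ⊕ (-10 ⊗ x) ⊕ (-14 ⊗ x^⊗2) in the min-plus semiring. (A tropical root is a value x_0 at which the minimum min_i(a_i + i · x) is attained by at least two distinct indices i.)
Roots: {4, 7}

Each tropical root is a break point of the lower envelope of the lines y = a_i + i · x (there are 3 lines, with slopes 0, 1, ..., 2). Only the lines that attain the minimum somewhere contribute to roots; other lines are dominated. Here the surviving (envelope) indices are i = 2, i = 1, i = 0.
Intersections between consecutive envelope lines give the roots: for adjacent envelope indices i < j the intersection is x = (a_i − a_j) / (j − i). Reading off the sorted break points: {4, 7}.
Verification: at each break x_0, at least two indices attain the minimum of min_i(a_i + i · x_0).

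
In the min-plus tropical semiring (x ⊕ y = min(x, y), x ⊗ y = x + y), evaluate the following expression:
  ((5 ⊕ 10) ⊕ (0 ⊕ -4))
((5 ⊕ 10) ⊕ (0 ⊕ -4)) = -4

Expand innermost to outermost. Recall ⊕ takes the minimum of its arguments and ⊗ takes their sum. Working out the expression ((5 ⊕ 10) ⊕ (0 ⊕ -4)) gives -4.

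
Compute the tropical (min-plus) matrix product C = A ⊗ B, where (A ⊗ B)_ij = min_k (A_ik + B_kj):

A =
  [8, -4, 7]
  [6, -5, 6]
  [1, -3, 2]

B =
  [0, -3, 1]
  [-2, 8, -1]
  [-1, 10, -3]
A ⊗ B =
  [-6, 4, -5]
  [-7, 3, -6]
  [-5, -2, -4]

Apply the min-plus product entry-by-entry:
  C[0][0] = min over k of (A[0][0] + B[0][0] = 8 + 0 = 8, A[0][1] + B[1][0] = -4 + -2 = -6, A[0][2] + B[2][0] = 7 + -1 = 6) = -6 (attained at k = 1)
  C[0][1] = min over k of (A[0][0] + B[0][1] = 8 + -3 = 5, A[0][1] + B[1][1] = -4 + 8 = 4, A[0][2] + B[2][1] = 7 + 10 = 17) = 4 (attained at k = 1)
  C[0][2] = min over k of (A[0][0] + B[0][2] = 8 + 1 = 9, A[0][1] + B[1][2] = -4 + -1 = -5, A[0][2] + B[2][2] = 7 + -3 = 4) = -5 (attained at k = 1)
  C[1][0] = min over k of (A[1][0] + B[0][0] = 6 + 0 = 6, A[1][1] + B[1][0] = -5 + -2 = -7, A[1][2] + B[2][0] = 6 + -1 = 5) = -7 (attained at k = 1)
  C[1][1] = min over k of (A[1][0] + B[0][1] = 6 + -3 = 3, A[1][1] + B[1][1] = -5 + 8 = 3, A[1][2] + B[2][1] = 6 + 10 = 16) = 3 (attained at k = 0)
  C[1][2] = min over k of (A[1][0] + B[0][2] = 6 + 1 = 7, A[1][1] + B[1][2] = -5 + -1 = -6, A[1][2] + B[2][2] = 6 + -3 = 3) = -6 (attained at k = 1)
  C[2][0] = min over k of (A[2][0] + B[0][0] = 1 + 0 = 1, A[2][1] + B[1][0] = -3 + -2 = -5, A[2][2] + B[2][0] = 2 + -1 = 1) = -5 (attained at k = 1)
  C[2][1] = min over k of (A[2][0] + B[0][1] = 1 + -3 = -2, A[2][1] + B[1][1] = -3 + 8 = 5, A[2][2] + B[2][1] = 2 + 10 = 12) = -2 (attained at k = 0)
  C[2][2] = min over k of (A[2][0] + B[0][2] = 1 + 1 = 2, A[2][1] + B[1][2] = -3 + -1 = -4, A[2][2] + B[2][2] = 2 + -3 = -1) = -4 (attained at k = 1)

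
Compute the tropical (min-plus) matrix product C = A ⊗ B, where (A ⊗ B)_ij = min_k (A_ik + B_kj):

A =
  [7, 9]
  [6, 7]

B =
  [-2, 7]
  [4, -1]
A ⊗ B =
  [5, 8]
  [4, 6]

Apply the min-plus product entry-by-entry:
  C[0][0] = min over k of (A[0][0] + B[0][0] = 7 + -2 = 5, A[0][1] + B[1][0] = 9 + 4 = 13) = 5 (attained at k = 0)
  C[0][1] = min over k of (A[0][0] + B[0][1] = 7 + 7 = 14, A[0][1] + B[1][1] = 9 + -1 = 8) = 8 (attained at k = 1)
  C[1][0] = min over k of (A[1][0] + B[0][0] = 6 + -2 = 4, A[1][1] + B[1][0] = 7 + 4 = 11) = 4 (attained at k = 0)
  C[1][1] = min over k of (A[1][0] + B[0][1] = 6 + 7 = 13, A[1][1] + B[1][1] = 7 + -1 = 6) = 6 (attained at k = 1)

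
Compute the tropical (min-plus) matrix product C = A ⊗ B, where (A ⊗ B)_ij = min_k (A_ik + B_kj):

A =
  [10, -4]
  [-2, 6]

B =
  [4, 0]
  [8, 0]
A ⊗ B =
  [4, -4]
  [2, -2]

Apply the min-plus product entry-by-entry:
  C[0][0] = min over k of (A[0][0] + B[0][0] = 10 + 4 = 14, A[0][1] + B[1][0] = -4 + 8 = 4) = 4 (attained at k = 1)
  C[0][1] = min over k of (A[0][0] + B[0][1] = 10 + 0 = 10, A[0][1] + B[1][1] = -4 + 0 = -4) = -4 (attained at k = 1)
  C[1][0] = min over k of (A[1][0] + B[0][0] = -2 + 4 = 2, A[1][1] + B[1][0] = 6 + 8 = 14) = 2 (attained at k = 0)
  C[1][1] = min over k of (A[1][0] + B[0][1] = -2 + 0 = -2, A[1][1] + B[1][1] = 6 + 0 = 6) = -2 (attained at k = 0)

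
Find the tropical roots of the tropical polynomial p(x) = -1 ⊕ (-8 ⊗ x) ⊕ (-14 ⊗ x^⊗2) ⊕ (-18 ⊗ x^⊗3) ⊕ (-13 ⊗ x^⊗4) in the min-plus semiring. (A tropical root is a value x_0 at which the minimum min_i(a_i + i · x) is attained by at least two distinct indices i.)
Roots: {-5, 4, 6, 7}

Each tropical root is a break point of the lower envelope of the lines y = a_i + i · x (there are 5 lines, with slopes 0, 1, ..., 4). Only the lines that attain the minimum somewhere contribute to roots; other lines are dominated. Here the surviving (envelope) indices are i = 4, i = 3, i = 2, i = 1, i = 0.
Intersections between consecutive envelope lines give the roots: for adjacent envelope indices i < j the intersection is x = (a_i − a_j) / (j − i). Reading off the sorted break points: {-5, 4, 6, 7}.
Verification: at each break x_0, at least two indices attain the minimum of min_i(a_i + i · x_0).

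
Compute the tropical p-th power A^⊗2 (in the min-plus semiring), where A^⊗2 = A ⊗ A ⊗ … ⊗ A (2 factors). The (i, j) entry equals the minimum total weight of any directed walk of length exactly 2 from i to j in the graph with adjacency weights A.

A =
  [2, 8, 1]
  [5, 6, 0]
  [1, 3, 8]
A^⊗2 =
  [2, 4, 3]
  [1, 3, 6]
  [3, 9, 2]

Each entry (A^⊗2)_ij equals the minimum over all length-2 walks i = v_0 → v_1 → … → v_2 = j of Σ_t A[v_t][v_{t+1}]. For example, for (i, j) = (0, 2) we minimise over 3 possible intermediate vertex sequences; the minimum is 3, attained along the walk 0 → 0 → 2.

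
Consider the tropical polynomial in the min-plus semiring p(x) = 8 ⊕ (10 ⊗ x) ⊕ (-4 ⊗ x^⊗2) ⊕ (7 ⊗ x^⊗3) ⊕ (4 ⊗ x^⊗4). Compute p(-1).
p(-1) = -6

A tropical monomial a ⊗ x^⊗i evaluates to a + i · x. Evaluating each term at x = -1:
  Term 0 contributes 8 + 0 · -1 = 8
  Term 1 contributes 10 + 1 · -1 = 9
  Term 2 contributes -4 + 2 · -1 = -6
  Term 3 contributes 7 + 3 · -1 = 4
  Term 4 contributes 4 + 4 · -1 = 0
p(-1) = ⊕ of these = min[8, 9, -6, 4, 0] = -6.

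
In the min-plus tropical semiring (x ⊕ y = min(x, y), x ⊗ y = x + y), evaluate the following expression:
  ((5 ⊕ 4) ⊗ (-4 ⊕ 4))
((5 ⊕ 4) ⊗ (-4 ⊕ 4)) = 0

Expand innermost to outermost. Recall ⊕ takes the minimum of its arguments and ⊗ takes their sum. Working out the expression ((5 ⊕ 4) ⊗ (-4 ⊕ 4)) gives 0.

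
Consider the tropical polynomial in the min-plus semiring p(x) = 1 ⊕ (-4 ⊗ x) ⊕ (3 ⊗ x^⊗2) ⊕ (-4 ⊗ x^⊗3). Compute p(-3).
p(-3) = -13

A tropical monomial a ⊗ x^⊗i evaluates to a + i · x. Evaluating each term at x = -3:
  Term 0 contributes 1 + 0 · -3 = 1
  Term 1 contributes -4 + 1 · -3 = -7
  Term 2 contributes 3 + 2 · -3 = -3
  Term 3 contributes -4 + 3 · -3 = -13
p(-3) = ⊕ of these = min[1, -7, -3, -13] = -13.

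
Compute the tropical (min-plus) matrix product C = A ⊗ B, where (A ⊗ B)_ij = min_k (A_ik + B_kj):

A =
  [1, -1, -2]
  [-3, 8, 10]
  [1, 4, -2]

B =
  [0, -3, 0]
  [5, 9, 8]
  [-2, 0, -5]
A ⊗ B =
  [-4, -2, -7]
  [-3, -6, -3]
  [-4, -2, -7]

Apply the min-plus product entry-by-entry:
  C[0][0] = min over k of (A[0][0] + B[0][0] = 1 + 0 = 1, A[0][1] + B[1][0] = -1 + 5 = 4, A[0][2] + B[2][0] = -2 + -2 = -4) = -4 (attained at k = 2)
  C[0][1] = min over k of (A[0][0] + B[0][1] = 1 + -3 = -2, A[0][1] + B[1][1] = -1 + 9 = 8, A[0][2] + B[2][1] = -2 + 0 = -2) = -2 (attained at k = 0)
  C[0][2] = min over k of (A[0][0] + B[0][2] = 1 + 0 = 1, A[0][1] + B[1][2] = -1 + 8 = 7, A[0][2] + B[2][2] = -2 + -5 = -7) = -7 (attained at k = 2)
  C[1][0] = min over k of (A[1][0] + B[0][0] = -3 + 0 = -3, A[1][1] + B[1][0] = 8 + 5 = 13, A[1][2] + B[2][0] = 10 + -2 = 8) = -3 (attained at k = 0)
  C[1][1] = min over k of (A[1][0] + B[0][1] = -3 + -3 = -6, A[1][1] + B[1][1] = 8 + 9 = 17, A[1][2] + B[2][1] = 10 + 0 = 10) = -6 (attained at k = 0)
  C[1][2] = min over k of (A[1][0] + B[0][2] = -3 + 0 = -3, A[1][1] + B[1][2] = 8 + 8 = 16, A[1][2] + B[2][2] = 10 + -5 = 5) = -3 (attained at k = 0)
  C[2][0] = min over k of (A[2][0] + B[0][0] = 1 + 0 = 1, A[2][1] + B[1][0] = 4 + 5 = 9, A[2][2] + B[2][0] = -2 + -2 = -4) = -4 (attained at k = 2)
  C[2][1] = min over k of (A[2][0] + B[0][1] = 1 + -3 = -2, A[2][1] + B[1][1] = 4 + 9 = 13, A[2][2] + B[2][1] = -2 + 0 = -2) = -2 (attained at k = 0)
  C[2][2] = min over k of (A[2][0] + B[0][2] = 1 + 0 = 1, A[2][1] + B[1][2] = 4 + 8 = 12, A[2][2] + B[2][2] = -2 + -5 = -7) = -7 (attained at k = 2)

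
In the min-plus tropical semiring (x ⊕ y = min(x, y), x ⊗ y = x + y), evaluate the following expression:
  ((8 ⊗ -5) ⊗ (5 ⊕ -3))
((8 ⊗ -5) ⊗ (5 ⊕ -3)) = 0

Expand innermost to outermost. Recall ⊕ takes the minimum of its arguments and ⊗ takes their sum. Working out the expression ((8 ⊗ -5) ⊗ (5 ⊕ -3)) gives 0.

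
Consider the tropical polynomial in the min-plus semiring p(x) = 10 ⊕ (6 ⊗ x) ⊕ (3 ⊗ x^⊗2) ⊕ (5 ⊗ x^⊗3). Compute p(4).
p(4) = 10

A tropical monomial a ⊗ x^⊗i evaluates to a + i · x. Evaluating each term at x = 4:
  Term 0 contributes 10 + 0 · 4 = 10
  Term 1 contributes 6 + 1 · 4 = 10
  Term 2 contributes 3 + 2 · 4 = 11
  Term 3 contributes 5 + 3 · 4 = 17
p(4) = ⊕ of these = min[10, 10, 11, 17] = 10.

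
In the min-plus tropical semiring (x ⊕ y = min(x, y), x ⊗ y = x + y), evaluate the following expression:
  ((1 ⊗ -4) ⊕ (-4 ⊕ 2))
((1 ⊗ -4) ⊕ (-4 ⊕ 2)) = -4

Expand innermost to outermost. Recall ⊕ takes the minimum of its arguments and ⊗ takes their sum. Working out the expression ((1 ⊗ -4) ⊕ (-4 ⊕ 2)) gives -4.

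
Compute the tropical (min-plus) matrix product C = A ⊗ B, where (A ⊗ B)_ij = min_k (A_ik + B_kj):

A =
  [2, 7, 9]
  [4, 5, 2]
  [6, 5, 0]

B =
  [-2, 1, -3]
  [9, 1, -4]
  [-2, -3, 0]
A ⊗ B =
  [0, 3, -1]
  [0, -1, 1]
  [-2, -3, 0]

Apply the min-plus product entry-by-entry:
  C[0][0] = min over k of (A[0][0] + B[0][0] = 2 + -2 = 0, A[0][1] + B[1][0] = 7 + 9 = 16, A[0][2] + B[2][0] = 9 + -2 = 7) = 0 (attained at k = 0)
  C[0][1] = min over k of (A[0][0] + B[0][1] = 2 + 1 = 3, A[0][1] + B[1][1] = 7 + 1 = 8, A[0][2] + B[2][1] = 9 + -3 = 6) = 3 (attained at k = 0)
  C[0][2] = min over k of (A[0][0] + B[0][2] = 2 + -3 = -1, A[0][1] + B[1][2] = 7 + -4 = 3, A[0][2] + B[2][2] = 9 + 0 = 9) = -1 (attained at k = 0)
  C[1][0] = min over k of (A[1][0] + B[0][0] = 4 + -2 = 2, A[1][1] + B[1][0] = 5 + 9 = 14, A[1][2] + B[2][0] = 2 + -2 = 0) = 0 (attained at k = 2)
  C[1][1] = min over k of (A[1][0] + B[0][1] = 4 + 1 = 5, A[1][1] + B[1][1] = 5 + 1 = 6, A[1][2] + B[2][1] = 2 + -3 = -1) = -1 (attained at k = 2)
  C[1][2] = min over k of (A[1][0] + B[0][2] = 4 + -3 = 1, A[1][1] + B[1][2] = 5 + -4 = 1, A[1][2] + B[2][2] = 2 + 0 = 2) = 1 (attained at k = 0)
  C[2][0] = min over k of (A[2][0] + B[0][0] = 6 + -2 = 4, A[2][1] + B[1][0] = 5 + 9 = 14, A[2][2] + B[2][0] = 0 + -2 = -2) = -2 (attained at k = 2)
  C[2][1] = min over k of (A[2][0] + B[0][1] = 6 + 1 = 7, A[2][1] + B[1][1] = 5 + 1 = 6, A[2][2] + B[2][1] = 0 + -3 = -3) = -3 (attained at k = 2)
  C[2][2] = min over k of (A[2][0] + B[0][2] = 6 + -3 = 3, A[2][1] + B[1][2] = 5 + -4 = 1, A[2][2] + B[2][2] = 0 + 0 = 0) = 0 (attained at k = 2)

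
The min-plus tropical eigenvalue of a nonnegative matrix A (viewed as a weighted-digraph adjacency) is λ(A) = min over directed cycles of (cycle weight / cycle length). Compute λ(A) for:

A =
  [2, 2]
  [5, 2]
λ(A) = 2

Enumerate directed cycles and compute their means (weight / length). Sample:
  cycle 0 → 0: weight = 2, length = 1, mean = 2/1 ≈ 2.000
  cycle 1 → 1: weight = 2, length = 1, mean = 2/1 ≈ 2.000
  cycle 0 → 1 → 0: weight = 7, length = 2, mean = 7/2 ≈ 3.500
  cycle 1 → 0 → 1: weight = 7, length = 2, mean = 7/2 ≈ 3.500
Minimum mean = 2.000, attained e.g. along the cycle 0 → 0 with weight 2 and length 1. So λ(A) = 2/1 = 2.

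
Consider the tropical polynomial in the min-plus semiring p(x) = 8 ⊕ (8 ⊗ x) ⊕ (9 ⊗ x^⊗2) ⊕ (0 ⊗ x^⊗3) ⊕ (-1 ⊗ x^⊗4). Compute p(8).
p(8) = 8

A tropical monomial a ⊗ x^⊗i evaluates to a + i · x. Evaluating each term at x = 8:
  Term 0 contributes 8 + 0 · 8 = 8
  Term 1 contributes 8 + 1 · 8 = 16
  Term 2 contributes 9 + 2 · 8 = 25
  Term 3 contributes 0 + 3 · 8 = 24
  Term 4 contributes -1 + 4 · 8 = 31
p(8) = ⊕ of these = min[8, 16, 25, 24, 31] = 8.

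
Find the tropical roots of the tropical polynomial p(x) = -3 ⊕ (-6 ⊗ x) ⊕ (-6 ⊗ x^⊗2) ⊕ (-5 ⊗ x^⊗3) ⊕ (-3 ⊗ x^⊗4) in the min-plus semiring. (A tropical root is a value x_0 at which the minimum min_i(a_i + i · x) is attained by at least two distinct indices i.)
Roots: {-2, -1, 0, 3}

Each tropical root is a break point of the lower envelope of the lines y = a_i + i · x (there are 5 lines, with slopes 0, 1, ..., 4). Only the lines that attain the minimum somewhere contribute to roots; other lines are dominated. Here the surviving (envelope) indices are i = 4, i = 3, i = 2, i = 1, i = 0.
Intersections between consecutive envelope lines give the roots: for adjacent envelope indices i < j the intersection is x = (a_i − a_j) / (j − i). Reading off the sorted break points: {-2, -1, 0, 3}.
Verification: at each break x_0, at least two indices attain the minimum of min_i(a_i + i · x_0).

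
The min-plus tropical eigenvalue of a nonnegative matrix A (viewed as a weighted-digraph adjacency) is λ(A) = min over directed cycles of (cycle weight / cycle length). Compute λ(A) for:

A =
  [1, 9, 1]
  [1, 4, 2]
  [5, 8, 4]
λ(A) = 1

Enumerate directed cycles and compute their means (weight / length). Sample:
  cycle 0 → 0: weight = 1, length = 1, mean = 1/1 ≈ 1.000
  cycle 1 → 1: weight = 4, length = 1, mean = 4/1 ≈ 4.000
  cycle 2 → 2: weight = 4, length = 1, mean = 4/1 ≈ 4.000
  cycle 0 → 1 → 0: weight = 10, length = 2, mean = 10/2 ≈ 5.000
  cycle 0 → 2 → 0: weight = 6, length = 2, mean = 6/2 ≈ 3.000
  cycle 1 → 0 → 1: weight = 10, length = 2, mean = 10/2 ≈ 5.000
Minimum mean = 1.000, attained e.g. along the cycle 0 → 0 with weight 1 and length 1. So λ(A) = 1/1 = 1.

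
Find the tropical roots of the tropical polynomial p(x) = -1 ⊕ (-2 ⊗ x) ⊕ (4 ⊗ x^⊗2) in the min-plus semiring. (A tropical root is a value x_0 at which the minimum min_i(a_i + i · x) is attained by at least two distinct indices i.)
Roots: {-6, 1}

Each tropical root is a break point of the lower envelope of the lines y = a_i + i · x (there are 3 lines, with slopes 0, 1, ..., 2). Only the lines that attain the minimum somewhere contribute to roots; other lines are dominated. Here the surviving (envelope) indices are i = 2, i = 1, i = 0.
Intersections between consecutive envelope lines give the roots: for adjacent envelope indices i < j the intersection is x = (a_i − a_j) / (j − i). Reading off the sorted break points: {-6, 1}.
Verification: at each break x_0, at least two indices attain the minimum of min_i(a_i + i · x_0).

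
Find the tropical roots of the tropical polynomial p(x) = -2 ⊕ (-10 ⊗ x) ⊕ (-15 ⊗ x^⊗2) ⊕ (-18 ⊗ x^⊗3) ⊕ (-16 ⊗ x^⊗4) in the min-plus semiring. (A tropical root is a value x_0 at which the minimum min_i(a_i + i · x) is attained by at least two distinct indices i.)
Roots: {-2, 3, 5, 8}

Each tropical root is a break point of the lower envelope of the lines y = a_i + i · x (there are 5 lines, with slopes 0, 1, ..., 4). Only the lines that attain the minimum somewhere contribute to roots; other lines are dominated. Here the surviving (envelope) indices are i = 4, i = 3, i = 2, i = 1, i = 0.
Intersections between consecutive envelope lines give the roots: for adjacent envelope indices i < j the intersection is x = (a_i − a_j) / (j − i). Reading off the sorted break points: {-2, 3, 5, 8}.
Verification: at each break x_0, at least two indices attain the minimum of min_i(a_i + i · x_0).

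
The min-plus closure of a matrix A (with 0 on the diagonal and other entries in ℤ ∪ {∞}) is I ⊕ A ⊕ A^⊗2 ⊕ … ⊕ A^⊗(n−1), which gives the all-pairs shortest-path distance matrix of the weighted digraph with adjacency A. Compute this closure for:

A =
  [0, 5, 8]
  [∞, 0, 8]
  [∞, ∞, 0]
Closure =
  [0, 5, 8]
  [∞, 0, 8]
  [∞, ∞, 0]

This is the Floyd-Warshall all-pairs shortest-path computation. For each intermediate vertex k = 0, 1, …, 2, update dist[i][j] ← min(dist[i][j], dist[i][k] + dist[k][j]). The final matrix gives, for each (i, j), the minimum total weight of any directed path from i to j (possibly empty when i = j).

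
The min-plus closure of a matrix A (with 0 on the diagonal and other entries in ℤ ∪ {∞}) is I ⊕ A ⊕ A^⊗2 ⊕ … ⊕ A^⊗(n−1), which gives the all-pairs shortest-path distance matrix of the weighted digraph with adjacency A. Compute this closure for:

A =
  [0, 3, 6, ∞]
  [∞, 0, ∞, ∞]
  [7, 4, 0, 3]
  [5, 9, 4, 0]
Closure =
  [0, 3, 6, 9]
  [∞, 0, ∞, ∞]
  [7, 4, 0, 3]
  [5, 8, 4, 0]

This is the Floyd-Warshall all-pairs shortest-path computation. For each intermediate vertex k = 0, 1, …, 3, update dist[i][j] ← min(dist[i][j], dist[i][k] + dist[k][j]). The final matrix gives, for each (i, j), the minimum total weight of any directed path from i to j (possibly empty when i = j).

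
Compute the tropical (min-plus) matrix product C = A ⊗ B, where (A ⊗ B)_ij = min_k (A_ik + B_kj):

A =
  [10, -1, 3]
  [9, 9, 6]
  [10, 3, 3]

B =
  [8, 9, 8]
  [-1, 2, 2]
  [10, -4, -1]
A ⊗ B =
  [-2, -1, 1]
  [8, 2, 5]
  [2, -1, 2]

Apply the min-plus product entry-by-entry:
  C[0][0] = min over k of (A[0][0] + B[0][0] = 10 + 8 = 18, A[0][1] + B[1][0] = -1 + -1 = -2, A[0][2] + B[2][0] = 3 + 10 = 13) = -2 (attained at k = 1)
  C[0][1] = min over k of (A[0][0] + B[0][1] = 10 + 9 = 19, A[0][1] + B[1][1] = -1 + 2 = 1, A[0][2] + B[2][1] = 3 + -4 = -1) = -1 (attained at k = 2)
  C[0][2] = min over k of (A[0][0] + B[0][2] = 10 + 8 = 18, A[0][1] + B[1][2] = -1 + 2 = 1, A[0][2] + B[2][2] = 3 + -1 = 2) = 1 (attained at k = 1)
  C[1][0] = min over k of (A[1][0] + B[0][0] = 9 + 8 = 17, A[1][1] + B[1][0] = 9 + -1 = 8, A[1][2] + B[2][0] = 6 + 10 = 16) = 8 (attained at k = 1)
  C[1][1] = min over k of (A[1][0] + B[0][1] = 9 + 9 = 18, A[1][1] + B[1][1] = 9 + 2 = 11, A[1][2] + B[2][1] = 6 + -4 = 2) = 2 (attained at k = 2)
  C[1][2] = min over k of (A[1][0] + B[0][2] = 9 + 8 = 17, A[1][1] + B[1][2] = 9 + 2 = 11, A[1][2] + B[2][2] = 6 + -1 = 5) = 5 (attained at k = 2)
  C[2][0] = min over k of (A[2][0] + B[0][0] = 10 + 8 = 18, A[2][1] + B[1][0] = 3 + -1 = 2, A[2][2] + B[2][0] = 3 + 10 = 13) = 2 (attained at k = 1)
  C[2][1] = min over k of (A[2][0] + B[0][1] = 10 + 9 = 19, A[2][1] + B[1][1] = 3 + 2 = 5, A[2][2] + B[2][1] = 3 + -4 = -1) = -1 (attained at k = 2)
  C[2][2] = min over k of (A[2][0] + B[0][2] = 10 + 8 = 18, A[2][1] + B[1][2] = 3 + 2 = 5, A[2][2] + B[2][2] = 3 + -1 = 2) = 2 (attained at k = 2)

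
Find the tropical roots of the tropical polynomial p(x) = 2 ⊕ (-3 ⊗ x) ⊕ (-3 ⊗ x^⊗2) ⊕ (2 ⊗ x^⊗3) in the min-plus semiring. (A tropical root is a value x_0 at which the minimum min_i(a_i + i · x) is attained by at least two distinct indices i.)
Roots: {-5, 0, 5}

Each tropical root is a break point of the lower envelope of the lines y = a_i + i · x (there are 4 lines, with slopes 0, 1, ..., 3). Only the lines that attain the minimum somewhere contribute to roots; other lines are dominated. Here the surviving (envelope) indices are i = 3, i = 2, i = 1, i = 0.
Intersections between consecutive envelope lines give the roots: for adjacent envelope indices i < j the intersection is x = (a_i − a_j) / (j − i). Reading off the sorted break points: {-5, 0, 5}.
Verification: at each break x_0, at least two indices attain the minimum of min_i(a_i + i · x_0).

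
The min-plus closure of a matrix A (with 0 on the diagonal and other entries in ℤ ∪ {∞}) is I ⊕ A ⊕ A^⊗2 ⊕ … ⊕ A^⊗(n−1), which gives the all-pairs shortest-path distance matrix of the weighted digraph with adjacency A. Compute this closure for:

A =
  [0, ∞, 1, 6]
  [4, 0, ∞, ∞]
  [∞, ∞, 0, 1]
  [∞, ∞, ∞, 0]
Closure =
  [0, ∞, 1, 2]
  [4, 0, 5, 6]
  [∞, ∞, 0, 1]
  [∞, ∞, ∞, 0]

This is the Floyd-Warshall all-pairs shortest-path computation. For each intermediate vertex k = 0, 1, …, 3, update dist[i][j] ← min(dist[i][j], dist[i][k] + dist[k][j]). The final matrix gives, for each (i, j), the minimum total weight of any directed path from i to j (possibly empty when i = j).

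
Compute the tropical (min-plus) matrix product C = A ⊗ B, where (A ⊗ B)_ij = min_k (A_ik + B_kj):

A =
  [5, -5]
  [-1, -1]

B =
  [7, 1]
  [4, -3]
A ⊗ B =
  [-1, -8]
  [3, -4]

Apply the min-plus product entry-by-entry:
  C[0][0] = min over k of (A[0][0] + B[0][0] = 5 + 7 = 12, A[0][1] + B[1][0] = -5 + 4 = -1) = -1 (attained at k = 1)
  C[0][1] = min over k of (A[0][0] + B[0][1] = 5 + 1 = 6, A[0][1] + B[1][1] = -5 + -3 = -8) = -8 (attained at k = 1)
  C[1][0] = min over k of (A[1][0] + B[0][0] = -1 + 7 = 6, A[1][1] + B[1][0] = -1 + 4 = 3) = 3 (attained at k = 1)
  C[1][1] = min over k of (A[1][0] + B[0][1] = -1 + 1 = 0, A[1][1] + B[1][1] = -1 + -3 = -4) = -4 (attained at k = 1)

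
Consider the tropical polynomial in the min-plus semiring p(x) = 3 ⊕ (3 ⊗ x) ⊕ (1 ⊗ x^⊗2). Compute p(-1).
p(-1) = -1

A tropical monomial a ⊗ x^⊗i evaluates to a + i · x. Evaluating each term at x = -1:
  Term 0 contributes 3 + 0 · -1 = 3
  Term 1 contributes 3 + 1 · -1 = 2
  Term 2 contributes 1 + 2 · -1 = -1
p(-1) = ⊕ of these = min[3, 2, -1] = -1.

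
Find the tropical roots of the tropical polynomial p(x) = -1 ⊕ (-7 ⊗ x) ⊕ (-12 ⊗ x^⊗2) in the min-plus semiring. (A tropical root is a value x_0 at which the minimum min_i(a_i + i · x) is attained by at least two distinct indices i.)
Roots: {5, 6}

Each tropical root is a break point of the lower envelope of the lines y = a_i + i · x (there are 3 lines, with slopes 0, 1, ..., 2). Only the lines that attain the minimum somewhere contribute to roots; other lines are dominated. Here the surviving (envelope) indices are i = 2, i = 1, i = 0.
Intersections between consecutive envelope lines give the roots: for adjacent envelope indices i < j the intersection is x = (a_i − a_j) / (j − i). Reading off the sorted break points: {5, 6}.
Verification: at each break x_0, at least two indices attain the minimum of min_i(a_i + i · x_0).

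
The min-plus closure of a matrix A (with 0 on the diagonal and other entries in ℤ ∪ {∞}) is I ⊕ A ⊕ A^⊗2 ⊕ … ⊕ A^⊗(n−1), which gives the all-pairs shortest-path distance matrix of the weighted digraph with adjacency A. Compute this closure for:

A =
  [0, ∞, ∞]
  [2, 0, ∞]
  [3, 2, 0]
Closure =
  [0, ∞, ∞]
  [2, 0, ∞]
  [3, 2, 0]

This is the Floyd-Warshall all-pairs shortest-path computation. For each intermediate vertex k = 0, 1, …, 2, update dist[i][j] ← min(dist[i][j], dist[i][k] + dist[k][j]). The final matrix gives, for each (i, j), the minimum total weight of any directed path from i to j (possibly empty when i = j).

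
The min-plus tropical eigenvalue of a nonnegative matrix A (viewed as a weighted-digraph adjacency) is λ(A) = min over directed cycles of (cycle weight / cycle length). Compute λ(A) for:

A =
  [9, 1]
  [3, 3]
λ(A) = 2

Enumerate directed cycles and compute their means (weight / length). Sample:
  cycle 0 → 0: weight = 9, length = 1, mean = 9/1 ≈ 9.000
  cycle 1 → 1: weight = 3, length = 1, mean = 3/1 ≈ 3.000
  cycle 0 → 1 → 0: weight = 4, length = 2, mean = 4/2 ≈ 2.000
  cycle 1 → 0 → 1: weight = 4, length = 2, mean = 4/2 ≈ 2.000
Minimum mean = 2.000, attained e.g. along the cycle 0 → 1 → 0 with weight 4 and length 2. So λ(A) = 4/2 = 2.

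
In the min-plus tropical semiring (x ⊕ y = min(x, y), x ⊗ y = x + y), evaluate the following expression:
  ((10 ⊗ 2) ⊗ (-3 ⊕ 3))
((10 ⊗ 2) ⊗ (-3 ⊕ 3)) = 9

Expand innermost to outermost. Recall ⊕ takes the minimum of its arguments and ⊗ takes their sum. Working out the expression ((10 ⊗ 2) ⊗ (-3 ⊕ 3)) gives 9.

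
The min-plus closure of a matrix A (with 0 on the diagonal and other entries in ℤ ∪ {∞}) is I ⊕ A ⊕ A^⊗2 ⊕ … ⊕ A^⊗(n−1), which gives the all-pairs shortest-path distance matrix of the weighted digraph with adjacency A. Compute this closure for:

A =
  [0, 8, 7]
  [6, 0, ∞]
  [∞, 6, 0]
Closure =
  [0, 8, 7]
  [6, 0, 13]
  [12, 6, 0]

This is the Floyd-Warshall all-pairs shortest-path computation. For each intermediate vertex k = 0, 1, …, 2, update dist[i][j] ← min(dist[i][j], dist[i][k] + dist[k][j]). The final matrix gives, for each (i, j), the minimum total weight of any directed path from i to j (possibly empty when i = j).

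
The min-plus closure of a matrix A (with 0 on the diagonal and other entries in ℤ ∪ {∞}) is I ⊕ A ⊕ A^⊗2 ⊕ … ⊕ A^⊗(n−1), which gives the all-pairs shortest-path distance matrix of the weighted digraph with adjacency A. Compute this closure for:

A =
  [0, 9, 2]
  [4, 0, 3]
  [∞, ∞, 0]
Closure =
  [0, 9, 2]
  [4, 0, 3]
  [∞, ∞, 0]

This is the Floyd-Warshall all-pairs shortest-path computation. For each intermediate vertex k = 0, 1, …, 2, update dist[i][j] ← min(dist[i][j], dist[i][k] + dist[k][j]). The final matrix gives, for each (i, j), the minimum total weight of any directed path from i to j (possibly empty when i = j).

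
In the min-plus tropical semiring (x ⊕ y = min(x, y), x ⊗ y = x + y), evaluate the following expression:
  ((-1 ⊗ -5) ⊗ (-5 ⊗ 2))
((-1 ⊗ -5) ⊗ (-5 ⊗ 2)) = -9

Expand innermost to outermost. Recall ⊕ takes the minimum of its arguments and ⊗ takes their sum. Working out the expression ((-1 ⊗ -5) ⊗ (-5 ⊗ 2)) gives -9.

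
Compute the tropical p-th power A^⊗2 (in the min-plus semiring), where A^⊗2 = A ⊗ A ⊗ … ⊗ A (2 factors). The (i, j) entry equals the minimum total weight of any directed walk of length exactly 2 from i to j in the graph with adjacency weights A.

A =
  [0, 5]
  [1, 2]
A^⊗2 =
  [0, 5]
  [1, 4]

Each entry (A^⊗2)_ij equals the minimum over all length-2 walks i = v_0 → v_1 → … → v_2 = j of Σ_t A[v_t][v_{t+1}]. For example, for (i, j) = (0, 1) we minimise over 2 possible intermediate vertex sequences; the minimum is 5, attained along the walk 0 → 0 → 1.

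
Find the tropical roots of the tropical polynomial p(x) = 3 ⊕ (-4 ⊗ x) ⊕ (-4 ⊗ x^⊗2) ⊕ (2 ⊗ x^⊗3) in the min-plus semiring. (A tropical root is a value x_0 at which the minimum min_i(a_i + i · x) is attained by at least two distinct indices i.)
Roots: {-6, 0, 7}

Each tropical root is a break point of the lower envelope of the lines y = a_i + i · x (there are 4 lines, with slopes 0, 1, ..., 3). Only the lines that attain the minimum somewhere contribute to roots; other lines are dominated. Here the surviving (envelope) indices are i = 3, i = 2, i = 1, i = 0.
Intersections between consecutive envelope lines give the roots: for adjacent envelope indices i < j the intersection is x = (a_i − a_j) / (j − i). Reading off the sorted break points: {-6, 0, 7}.
Verification: at each break x_0, at least two indices attain the minimum of min_i(a_i + i · x_0).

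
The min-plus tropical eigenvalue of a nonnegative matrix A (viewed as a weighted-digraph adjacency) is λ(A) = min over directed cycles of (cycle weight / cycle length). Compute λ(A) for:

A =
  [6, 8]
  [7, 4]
λ(A) = 4

Enumerate directed cycles and compute their means (weight / length). Sample:
  cycle 0 → 0: weight = 6, length = 1, mean = 6/1 ≈ 6.000
  cycle 1 → 1: weight = 4, length = 1, mean = 4/1 ≈ 4.000
  cycle 0 → 1 → 0: weight = 15, length = 2, mean = 15/2 ≈ 7.500
  cycle 1 → 0 → 1: weight = 15, length = 2, mean = 15/2 ≈ 7.500
Minimum mean = 4.000, attained e.g. along the cycle 1 → 1 with weight 4 and length 1. So λ(A) = 4/1 = 4.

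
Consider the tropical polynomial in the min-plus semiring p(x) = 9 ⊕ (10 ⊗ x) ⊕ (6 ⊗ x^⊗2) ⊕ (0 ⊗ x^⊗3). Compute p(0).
p(0) = 0

A tropical monomial a ⊗ x^⊗i evaluates to a + i · x. Evaluating each term at x = 0:
  Term 0 contributes 9 + 0 · 0 = 9
  Term 1 contributes 10 + 1 · 0 = 10
  Term 2 contributes 6 + 2 · 0 = 6
  Term 3 contributes 0 + 3 · 0 = 0
p(0) = ⊕ of these = min[9, 10, 6, 0] = 0.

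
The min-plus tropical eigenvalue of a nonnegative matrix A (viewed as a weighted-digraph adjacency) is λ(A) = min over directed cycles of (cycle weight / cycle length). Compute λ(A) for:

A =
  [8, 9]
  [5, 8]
λ(A) = 7

Enumerate directed cycles and compute their means (weight / length). Sample:
  cycle 0 → 0: weight = 8, length = 1, mean = 8/1 ≈ 8.000
  cycle 1 → 1: weight = 8, length = 1, mean = 8/1 ≈ 8.000
  cycle 0 → 1 → 0: weight = 14, length = 2, mean = 14/2 ≈ 7.000
  cycle 1 → 0 → 1: weight = 14, length = 2, mean = 14/2 ≈ 7.000
Minimum mean = 7.000, attained e.g. along the cycle 0 → 1 → 0 with weight 14 and length 2. So λ(A) = 14/2 = 7.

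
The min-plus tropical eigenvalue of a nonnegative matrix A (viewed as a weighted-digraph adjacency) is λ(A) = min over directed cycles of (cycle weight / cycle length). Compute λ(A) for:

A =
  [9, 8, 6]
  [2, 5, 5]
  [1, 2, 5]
λ(A) = 10/3

Enumerate directed cycles and compute their means (weight / length). Sample:
  cycle 0 → 0: weight = 9, length = 1, mean = 9/1 ≈ 9.000
  cycle 1 → 1: weight = 5, length = 1, mean = 5/1 ≈ 5.000
  cycle 2 → 2: weight = 5, length = 1, mean = 5/1 ≈ 5.000
  cycle 0 → 1 → 0: weight = 10, length = 2, mean = 10/2 ≈ 5.000
  cycle 0 → 2 → 0: weight = 7, length = 2, mean = 7/2 ≈ 3.500
  cycle 1 → 0 → 1: weight = 10, length = 2, mean = 10/2 ≈ 5.000
Minimum mean = 3.333, attained e.g. along the cycle 0 → 2 → 1 → 0 with weight 10 and length 3. So λ(A) = 10/3 = 10/3.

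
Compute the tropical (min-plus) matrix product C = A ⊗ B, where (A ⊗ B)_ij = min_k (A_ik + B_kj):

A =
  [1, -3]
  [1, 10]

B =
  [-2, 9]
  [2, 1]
A ⊗ B =
  [-1, -2]
  [-1, 10]

Apply the min-plus product entry-by-entry:
  C[0][0] = min over k of (A[0][0] + B[0][0] = 1 + -2 = -1, A[0][1] + B[1][0] = -3 + 2 = -1) = -1 (attained at k = 0)
  C[0][1] = min over k of (A[0][0] + B[0][1] = 1 + 9 = 10, A[0][1] + B[1][1] = -3 + 1 = -2) = -2 (attained at k = 1)
  C[1][0] = min over k of (A[1][0] + B[0][0] = 1 + -2 = -1, A[1][1] + B[1][0] = 10 + 2 = 12) = -1 (attained at k = 0)
  C[1][1] = min over k of (A[1][0] + B[0][1] = 1 + 9 = 10, A[1][1] + B[1][1] = 10 + 1 = 11) = 10 (attained at k = 0)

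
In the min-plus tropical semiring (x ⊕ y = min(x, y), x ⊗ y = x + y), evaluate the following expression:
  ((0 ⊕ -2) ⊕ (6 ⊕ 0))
((0 ⊕ -2) ⊕ (6 ⊕ 0)) = -2

Expand innermost to outermost. Recall ⊕ takes the minimum of its arguments and ⊗ takes their sum. Working out the expression ((0 ⊕ -2) ⊕ (6 ⊕ 0)) gives -2.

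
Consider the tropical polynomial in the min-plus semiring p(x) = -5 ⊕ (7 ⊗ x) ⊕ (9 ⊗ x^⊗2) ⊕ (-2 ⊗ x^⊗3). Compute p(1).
p(1) = -5

A tropical monomial a ⊗ x^⊗i evaluates to a + i · x. Evaluating each term at x = 1:
  Term 0 contributes -5 + 0 · 1 = -5
  Term 1 contributes 7 + 1 · 1 = 8
  Term 2 contributes 9 + 2 · 1 = 11
  Term 3 contributes -2 + 3 · 1 = 1
p(1) = ⊕ of these = min[-5, 8, 11, 1] = -5.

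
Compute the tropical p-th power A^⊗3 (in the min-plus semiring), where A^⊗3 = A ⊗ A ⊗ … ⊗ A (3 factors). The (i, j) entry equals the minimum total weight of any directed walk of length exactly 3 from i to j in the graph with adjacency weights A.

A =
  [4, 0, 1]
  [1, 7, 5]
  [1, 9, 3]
A^⊗3 =
  [5, 1, 2]
  [2, 5, 5]
  [2, 4, 5]

Each entry (A^⊗3)_ij equals the minimum over all length-3 walks i = v_0 → v_1 → … → v_3 = j of Σ_t A[v_t][v_{t+1}]. For example, for (i, j) = (0, 2) we minimise over 9 possible intermediate vertex sequences; the minimum is 2, attained along the walk 0 → 1 → 0 → 2.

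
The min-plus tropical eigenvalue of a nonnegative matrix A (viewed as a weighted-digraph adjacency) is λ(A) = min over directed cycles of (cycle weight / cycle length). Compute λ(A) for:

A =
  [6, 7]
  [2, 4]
λ(A) = 4

Enumerate directed cycles and compute their means (weight / length). Sample:
  cycle 0 → 0: weight = 6, length = 1, mean = 6/1 ≈ 6.000
  cycle 1 → 1: weight = 4, length = 1, mean = 4/1 ≈ 4.000
  cycle 0 → 1 → 0: weight = 9, length = 2, mean = 9/2 ≈ 4.500
  cycle 1 → 0 → 1: weight = 9, length = 2, mean = 9/2 ≈ 4.500
Minimum mean = 4.000, attained e.g. along the cycle 1 → 1 with weight 4 and length 1. So λ(A) = 4/1 = 4.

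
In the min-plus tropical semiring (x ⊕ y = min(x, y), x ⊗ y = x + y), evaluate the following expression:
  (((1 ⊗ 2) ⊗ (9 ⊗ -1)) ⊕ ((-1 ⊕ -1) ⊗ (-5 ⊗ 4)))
(((1 ⊗ 2) ⊗ (9 ⊗ -1)) ⊕ ((-1 ⊕ -1) ⊗ (-5 ⊗ 4))) = -2

Expand innermost to outermost. Recall ⊕ takes the minimum of its arguments and ⊗ takes their sum. Working out the expression (((1 ⊗ 2) ⊗ (9 ⊗ -1)) ⊕ ((-1 ⊕ -1) ⊗ (-5 ⊗ 4))) gives -2.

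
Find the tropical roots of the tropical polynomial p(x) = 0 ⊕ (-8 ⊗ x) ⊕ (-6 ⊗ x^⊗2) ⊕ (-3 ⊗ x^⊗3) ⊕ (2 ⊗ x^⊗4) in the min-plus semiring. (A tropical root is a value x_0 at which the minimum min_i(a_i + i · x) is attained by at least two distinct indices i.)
Roots: {-5, -3, -2, 8}

Each tropical root is a break point of the lower envelope of the lines y = a_i + i · x (there are 5 lines, with slopes 0, 1, ..., 4). Only the lines that attain the minimum somewhere contribute to roots; other lines are dominated. Here the surviving (envelope) indices are i = 4, i = 3, i = 2, i = 1, i = 0.
Intersections between consecutive envelope lines give the roots: for adjacent envelope indices i < j the intersection is x = (a_i − a_j) / (j − i). Reading off the sorted break points: {-5, -3, -2, 8}.
Verification: at each break x_0, at least two indices attain the minimum of min_i(a_i + i · x_0).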